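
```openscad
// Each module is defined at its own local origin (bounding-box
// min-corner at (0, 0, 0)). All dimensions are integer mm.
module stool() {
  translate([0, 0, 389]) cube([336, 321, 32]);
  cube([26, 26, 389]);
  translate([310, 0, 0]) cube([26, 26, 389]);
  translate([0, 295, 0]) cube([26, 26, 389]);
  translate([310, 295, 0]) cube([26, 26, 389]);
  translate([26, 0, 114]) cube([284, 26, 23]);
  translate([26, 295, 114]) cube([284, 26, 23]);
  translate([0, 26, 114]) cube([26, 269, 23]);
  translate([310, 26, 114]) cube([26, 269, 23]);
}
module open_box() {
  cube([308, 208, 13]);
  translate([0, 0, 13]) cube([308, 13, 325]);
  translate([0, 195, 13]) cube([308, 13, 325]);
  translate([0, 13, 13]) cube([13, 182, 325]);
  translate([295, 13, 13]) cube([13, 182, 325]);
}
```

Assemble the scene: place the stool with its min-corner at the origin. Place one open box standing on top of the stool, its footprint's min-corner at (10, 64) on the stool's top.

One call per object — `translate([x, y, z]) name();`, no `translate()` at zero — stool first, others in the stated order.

stool();
translate([10, 64, 421]) open_box();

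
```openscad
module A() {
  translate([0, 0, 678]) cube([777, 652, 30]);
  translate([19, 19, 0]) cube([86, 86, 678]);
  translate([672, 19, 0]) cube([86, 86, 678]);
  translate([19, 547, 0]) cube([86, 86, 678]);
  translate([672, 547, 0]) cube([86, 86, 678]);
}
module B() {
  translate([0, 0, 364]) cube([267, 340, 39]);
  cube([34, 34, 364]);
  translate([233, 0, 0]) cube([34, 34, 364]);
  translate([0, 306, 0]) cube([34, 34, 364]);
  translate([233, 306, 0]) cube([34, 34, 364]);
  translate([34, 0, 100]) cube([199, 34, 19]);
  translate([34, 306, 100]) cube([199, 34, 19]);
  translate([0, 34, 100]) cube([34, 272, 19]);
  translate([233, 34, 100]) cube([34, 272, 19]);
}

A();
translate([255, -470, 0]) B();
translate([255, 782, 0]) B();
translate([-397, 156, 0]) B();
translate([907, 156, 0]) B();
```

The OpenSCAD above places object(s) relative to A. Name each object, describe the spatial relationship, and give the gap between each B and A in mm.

Each stool's nearest face is 130 mm from the table's bounding box.

A is a table. B is a stool. Four stools sit around the table at the −y, +y, −x, +x sides. The gap between each stool and the table is 130 mm.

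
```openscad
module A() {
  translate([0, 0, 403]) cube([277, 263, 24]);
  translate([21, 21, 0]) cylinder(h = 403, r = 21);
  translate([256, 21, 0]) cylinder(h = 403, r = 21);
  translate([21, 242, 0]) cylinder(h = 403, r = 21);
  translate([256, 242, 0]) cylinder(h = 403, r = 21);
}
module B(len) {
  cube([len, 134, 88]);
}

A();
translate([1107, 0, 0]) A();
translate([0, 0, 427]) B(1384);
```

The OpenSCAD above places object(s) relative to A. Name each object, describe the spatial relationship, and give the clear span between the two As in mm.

Second stool starts at x = 1107; first ends at x = 277; clear span = 1107 − 277 = 830 mm.

A is a stool. B is a beam. A beam spans the tops of two stools. The clear span between the two stools is 830 mm.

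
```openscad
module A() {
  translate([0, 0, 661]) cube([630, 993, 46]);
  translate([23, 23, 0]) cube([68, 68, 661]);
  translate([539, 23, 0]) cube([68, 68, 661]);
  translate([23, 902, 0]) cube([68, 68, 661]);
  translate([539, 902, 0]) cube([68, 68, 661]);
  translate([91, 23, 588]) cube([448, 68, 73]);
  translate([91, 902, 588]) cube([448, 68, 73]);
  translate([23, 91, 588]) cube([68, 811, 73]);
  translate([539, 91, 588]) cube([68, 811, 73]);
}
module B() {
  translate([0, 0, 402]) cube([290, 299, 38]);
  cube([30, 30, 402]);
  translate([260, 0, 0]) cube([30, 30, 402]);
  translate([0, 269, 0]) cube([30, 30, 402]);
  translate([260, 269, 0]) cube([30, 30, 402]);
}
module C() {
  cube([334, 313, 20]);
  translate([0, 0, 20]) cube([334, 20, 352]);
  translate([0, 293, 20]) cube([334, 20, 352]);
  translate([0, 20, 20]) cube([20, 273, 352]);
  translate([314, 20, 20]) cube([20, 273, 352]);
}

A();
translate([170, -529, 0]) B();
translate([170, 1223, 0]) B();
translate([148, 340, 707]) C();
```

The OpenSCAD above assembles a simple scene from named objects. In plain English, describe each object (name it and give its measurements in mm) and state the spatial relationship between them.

A is a rectangular dining table. The top is 630×993×46 mm with its upper surface at z = 707 mm. It stands on four 68×68 mm square legs, each inset 23 mm from the nearest pair of top edges, running from the floor to the underside of the top. Four apron rails, 68 mm thick and 73 mm tall, run between adjacent legs with their top edges flush with the underside of the top and their outer faces flush with the legs' outer faces.

B is a simple wooden stool: a rectangular seat 290 mm (x) by 299 mm (y), 38 mm thick, top face at z = 440 mm, on four square legs, each 30×30 mm in cross-section. The legs rest on z = 0, each flush with a corner of the seat.

C is an open-topped rectangular box: outside dimensions 334×313×372 mm, with a uniform wall and base thickness of 20 mm. The base is a full 334×313 slab on the floor; four walls sit on top of the base. The front and back walls (the −y and +y sides) span the full width; the two side walls fit between them.

Two stools sit around the table at the −y, +y sides. The open box is on top of the table, centred.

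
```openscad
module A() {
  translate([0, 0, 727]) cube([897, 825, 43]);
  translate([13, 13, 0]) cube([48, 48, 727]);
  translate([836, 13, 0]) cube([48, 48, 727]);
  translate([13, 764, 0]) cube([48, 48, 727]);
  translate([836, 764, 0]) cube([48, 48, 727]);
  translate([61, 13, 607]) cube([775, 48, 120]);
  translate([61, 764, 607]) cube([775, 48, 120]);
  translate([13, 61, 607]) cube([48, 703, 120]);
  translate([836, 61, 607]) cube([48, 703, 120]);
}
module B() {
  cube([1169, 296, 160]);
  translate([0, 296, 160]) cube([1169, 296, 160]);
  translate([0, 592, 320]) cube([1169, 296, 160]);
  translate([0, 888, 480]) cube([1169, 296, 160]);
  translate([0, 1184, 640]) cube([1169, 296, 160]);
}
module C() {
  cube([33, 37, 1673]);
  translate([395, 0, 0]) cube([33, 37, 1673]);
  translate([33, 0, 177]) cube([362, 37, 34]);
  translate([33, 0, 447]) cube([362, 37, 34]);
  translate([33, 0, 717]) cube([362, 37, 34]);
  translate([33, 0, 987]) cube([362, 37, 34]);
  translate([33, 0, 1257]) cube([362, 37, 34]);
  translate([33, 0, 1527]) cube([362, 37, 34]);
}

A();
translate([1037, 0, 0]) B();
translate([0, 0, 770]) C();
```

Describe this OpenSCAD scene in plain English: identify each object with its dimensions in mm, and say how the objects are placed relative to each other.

A is a table: top 897 mm (x) × 825 mm (y), 43 mm thick, upper face at z = 770 mm, on four 48×48 mm square legs, each inset 13 mm from the nearest pair of top edges, running from z = 0 to the bottom of the top. Four apron rails, 48 mm thick and 120 mm tall, run between adjacent legs with their top edges flush with the underside of the top and their outer faces flush with the legs' outer faces.

B is a straight staircase of 5 solid steps. Each step is 1169 mm wide (x), 296 mm deep (y, the going) and 160 mm tall (the rise). The first step rests on the floor; each subsequent step sits one going further in +y and one rise higher in +z, directly behind and above the previous step with no overlap.

C is a straight ladder. Two 33×37 mm vertical rails, 1673 mm tall, stand 428 mm apart (outside-to-outside) with their front faces coplanar on the −y side. 6 rungs, each 37 mm deep and 34 mm tall, span between the inner faces of the rails, front faces flush with the rails. The lowest rung's underside is at z = 177 mm and rungs are spaced 270 mm apart (underside to underside).

The staircase is on the floor beside the table on its +x side. The ladder is on top of the table.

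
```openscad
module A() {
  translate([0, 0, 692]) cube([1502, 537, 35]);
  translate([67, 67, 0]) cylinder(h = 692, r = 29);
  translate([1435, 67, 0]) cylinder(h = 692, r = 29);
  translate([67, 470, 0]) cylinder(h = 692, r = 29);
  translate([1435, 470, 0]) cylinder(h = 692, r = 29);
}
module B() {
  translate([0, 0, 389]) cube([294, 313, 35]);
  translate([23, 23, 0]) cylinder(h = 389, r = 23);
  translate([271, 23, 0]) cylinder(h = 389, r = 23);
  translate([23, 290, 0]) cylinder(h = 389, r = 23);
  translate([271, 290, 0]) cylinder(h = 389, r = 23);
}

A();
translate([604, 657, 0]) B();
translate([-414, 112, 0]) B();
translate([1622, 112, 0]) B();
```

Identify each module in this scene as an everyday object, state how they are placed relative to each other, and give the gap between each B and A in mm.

A is a table. B is a stool. Three stools sit around the table at the +y, −x, +x sides. The gap between each stool and the table is 120 mm.

Each stool's nearest face is 120 mm from the table's bounding box.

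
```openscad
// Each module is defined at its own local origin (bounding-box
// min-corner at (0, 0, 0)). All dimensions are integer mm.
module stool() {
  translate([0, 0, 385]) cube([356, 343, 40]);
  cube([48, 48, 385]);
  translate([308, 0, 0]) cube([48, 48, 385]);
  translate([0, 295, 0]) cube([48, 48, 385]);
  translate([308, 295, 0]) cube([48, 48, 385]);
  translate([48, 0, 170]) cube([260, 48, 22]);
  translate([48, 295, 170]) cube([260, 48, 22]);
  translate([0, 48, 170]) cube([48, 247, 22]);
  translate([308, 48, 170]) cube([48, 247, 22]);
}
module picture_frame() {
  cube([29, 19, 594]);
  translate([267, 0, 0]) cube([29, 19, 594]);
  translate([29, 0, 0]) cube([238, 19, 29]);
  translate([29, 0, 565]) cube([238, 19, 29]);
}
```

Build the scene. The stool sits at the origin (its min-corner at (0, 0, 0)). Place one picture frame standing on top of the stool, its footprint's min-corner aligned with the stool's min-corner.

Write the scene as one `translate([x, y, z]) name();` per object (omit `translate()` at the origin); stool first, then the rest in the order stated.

stool();
translate([0, 0, 425]) picture_frame();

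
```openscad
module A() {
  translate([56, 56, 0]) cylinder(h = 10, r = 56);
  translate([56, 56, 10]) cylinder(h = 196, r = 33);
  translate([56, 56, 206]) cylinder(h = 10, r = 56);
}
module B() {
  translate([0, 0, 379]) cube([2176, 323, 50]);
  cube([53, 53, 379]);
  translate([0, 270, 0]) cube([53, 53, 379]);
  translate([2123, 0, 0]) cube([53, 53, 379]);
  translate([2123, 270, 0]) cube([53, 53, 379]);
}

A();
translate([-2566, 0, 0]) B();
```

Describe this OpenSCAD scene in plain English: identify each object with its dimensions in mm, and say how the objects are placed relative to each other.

A is a spool: two coaxial disc flanges of radius 56 mm and thickness 10 mm, joined by a core cylinder of radius 33 mm and height 196 mm. The lower flange rests on z = 0 and the three cylinders share a vertical axis.

B is a long wooden bench with a 2176 mm (x) × 323 mm (y) seat, 50 mm thick, its top surface 429 mm above the floor. Four 53 mm square legs at the seat corners, flush with the edges, run from z = 0 to the seat underside.

The bench is on the floor beside the spool on its −x side.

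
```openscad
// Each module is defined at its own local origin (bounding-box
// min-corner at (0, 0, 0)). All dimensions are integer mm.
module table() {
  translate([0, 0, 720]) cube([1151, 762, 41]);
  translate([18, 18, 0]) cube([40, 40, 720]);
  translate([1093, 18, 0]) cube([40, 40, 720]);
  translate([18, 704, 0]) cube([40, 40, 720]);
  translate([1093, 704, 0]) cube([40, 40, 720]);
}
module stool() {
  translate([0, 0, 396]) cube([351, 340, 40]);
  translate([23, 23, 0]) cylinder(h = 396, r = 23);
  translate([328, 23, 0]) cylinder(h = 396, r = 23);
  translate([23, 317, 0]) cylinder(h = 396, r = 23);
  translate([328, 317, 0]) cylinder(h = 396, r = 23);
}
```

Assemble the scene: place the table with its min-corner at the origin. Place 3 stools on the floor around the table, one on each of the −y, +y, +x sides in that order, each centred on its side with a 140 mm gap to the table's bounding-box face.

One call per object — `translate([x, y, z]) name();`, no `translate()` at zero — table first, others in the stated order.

table();
translate([400, -480, 0]) stool();
translate([400, 902, 0]) stool();
translate([1291, 211, 0]) stool();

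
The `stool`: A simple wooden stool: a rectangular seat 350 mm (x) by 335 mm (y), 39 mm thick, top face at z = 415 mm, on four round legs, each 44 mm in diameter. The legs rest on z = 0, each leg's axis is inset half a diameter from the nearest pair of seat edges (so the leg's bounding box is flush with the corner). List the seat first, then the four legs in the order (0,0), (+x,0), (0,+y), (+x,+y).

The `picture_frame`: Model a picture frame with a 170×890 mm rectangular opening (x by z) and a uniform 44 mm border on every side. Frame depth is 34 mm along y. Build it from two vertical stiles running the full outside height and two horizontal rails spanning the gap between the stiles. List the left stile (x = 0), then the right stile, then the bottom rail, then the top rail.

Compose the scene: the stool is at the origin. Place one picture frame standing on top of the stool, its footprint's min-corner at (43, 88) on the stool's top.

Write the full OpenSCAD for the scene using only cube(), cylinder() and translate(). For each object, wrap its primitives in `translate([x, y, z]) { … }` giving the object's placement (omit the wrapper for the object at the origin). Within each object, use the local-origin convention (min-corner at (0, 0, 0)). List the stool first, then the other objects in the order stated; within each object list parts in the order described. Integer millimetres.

translate([0, 0, 376]) cube([350, 335, 39]);
translate([22, 22, 0]) cylinder(h = 376, r = 22);
translate([328, 22, 0]) cylinder(h = 376, r = 22);
translate([22, 313, 0]) cylinder(h = 376, r = 22);
translate([328, 313, 0]) cylinder(h = 376, r = 22);
translate([43, 88, 415]) {
  cube([44, 34, 978]);
  translate([214, 0, 0]) cube([44, 34, 978]);
  translate([44, 0, 0]) cube([170, 34, 44]);
  translate([44, 0, 934]) cube([170, 34, 44]);
}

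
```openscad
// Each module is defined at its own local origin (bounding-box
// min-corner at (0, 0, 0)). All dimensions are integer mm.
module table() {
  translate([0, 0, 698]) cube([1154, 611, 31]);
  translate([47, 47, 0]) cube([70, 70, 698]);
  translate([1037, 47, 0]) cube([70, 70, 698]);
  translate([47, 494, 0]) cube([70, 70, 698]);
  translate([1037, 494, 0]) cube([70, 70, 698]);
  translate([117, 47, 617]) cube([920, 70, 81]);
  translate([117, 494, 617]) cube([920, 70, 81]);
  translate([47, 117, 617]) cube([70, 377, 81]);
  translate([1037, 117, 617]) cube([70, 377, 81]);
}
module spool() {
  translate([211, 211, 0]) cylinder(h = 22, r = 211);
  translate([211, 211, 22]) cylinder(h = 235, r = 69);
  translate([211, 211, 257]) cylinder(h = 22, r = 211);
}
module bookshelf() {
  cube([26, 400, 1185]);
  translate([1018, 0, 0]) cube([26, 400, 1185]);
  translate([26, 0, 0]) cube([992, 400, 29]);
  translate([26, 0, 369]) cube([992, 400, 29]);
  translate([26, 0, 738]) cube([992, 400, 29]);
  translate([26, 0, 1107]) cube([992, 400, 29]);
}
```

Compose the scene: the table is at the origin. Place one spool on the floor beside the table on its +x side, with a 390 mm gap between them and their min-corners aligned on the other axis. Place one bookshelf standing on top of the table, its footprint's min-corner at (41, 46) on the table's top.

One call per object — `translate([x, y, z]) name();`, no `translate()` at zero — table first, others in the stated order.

table();
translate([1544, 0, 0]) spool();
translate([41, 46, 729]) bookshelf();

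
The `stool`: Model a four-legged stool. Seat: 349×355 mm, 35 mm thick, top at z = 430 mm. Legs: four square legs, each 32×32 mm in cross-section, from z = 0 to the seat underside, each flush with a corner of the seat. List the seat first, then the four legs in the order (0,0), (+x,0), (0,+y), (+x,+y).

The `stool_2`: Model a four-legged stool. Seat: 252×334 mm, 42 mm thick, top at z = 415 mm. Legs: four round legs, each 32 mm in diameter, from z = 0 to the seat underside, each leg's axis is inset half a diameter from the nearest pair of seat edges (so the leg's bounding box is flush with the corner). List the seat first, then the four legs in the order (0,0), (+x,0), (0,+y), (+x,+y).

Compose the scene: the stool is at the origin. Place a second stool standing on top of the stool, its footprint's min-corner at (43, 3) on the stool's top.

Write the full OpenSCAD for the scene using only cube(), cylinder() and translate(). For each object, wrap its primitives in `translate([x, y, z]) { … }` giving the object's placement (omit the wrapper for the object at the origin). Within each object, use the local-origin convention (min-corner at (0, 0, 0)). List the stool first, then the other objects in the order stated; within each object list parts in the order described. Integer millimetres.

translate([0, 0, 395]) cube([349, 355, 35]);
cube([32, 32, 395]);
translate([317, 0, 0]) cube([32, 32, 395]);
translate([0, 323, 0]) cube([32, 32, 395]);
translate([317, 323, 0]) cube([32, 32, 395]);
translate([43, 3, 430]) {
  translate([0, 0, 373]) cube([252, 334, 42]);
  translate([16, 16, 0]) cylinder(h = 373, r = 16);
  translate([236, 16, 0]) cylinder(h = 373, r = 16);
  translate([16, 318, 0]) cylinder(h = 373, r = 16);
  translate([236, 318, 0]) cylinder(h = 373, r = 16);
}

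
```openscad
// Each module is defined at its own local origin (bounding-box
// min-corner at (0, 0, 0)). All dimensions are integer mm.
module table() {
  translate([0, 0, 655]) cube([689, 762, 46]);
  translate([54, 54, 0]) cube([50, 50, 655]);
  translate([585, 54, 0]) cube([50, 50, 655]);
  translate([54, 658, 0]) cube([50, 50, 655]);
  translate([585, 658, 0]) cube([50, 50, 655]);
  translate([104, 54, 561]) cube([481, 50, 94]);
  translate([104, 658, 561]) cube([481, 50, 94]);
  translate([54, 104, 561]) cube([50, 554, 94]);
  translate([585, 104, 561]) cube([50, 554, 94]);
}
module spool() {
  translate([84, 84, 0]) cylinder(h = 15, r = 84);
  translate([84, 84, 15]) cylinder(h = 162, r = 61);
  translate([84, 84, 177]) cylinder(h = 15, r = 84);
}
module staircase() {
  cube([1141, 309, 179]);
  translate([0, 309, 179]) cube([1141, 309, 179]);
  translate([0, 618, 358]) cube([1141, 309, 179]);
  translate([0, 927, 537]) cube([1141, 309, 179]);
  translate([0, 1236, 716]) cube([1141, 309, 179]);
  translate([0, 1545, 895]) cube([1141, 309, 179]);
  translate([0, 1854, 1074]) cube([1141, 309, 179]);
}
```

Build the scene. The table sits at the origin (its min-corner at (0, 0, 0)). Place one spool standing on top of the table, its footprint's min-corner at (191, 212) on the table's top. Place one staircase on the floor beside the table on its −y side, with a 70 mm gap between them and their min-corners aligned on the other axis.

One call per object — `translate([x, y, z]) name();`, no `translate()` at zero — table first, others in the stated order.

table();
translate([191, 212, 701]) spool();
translate([0, -2233, 0]) staircase();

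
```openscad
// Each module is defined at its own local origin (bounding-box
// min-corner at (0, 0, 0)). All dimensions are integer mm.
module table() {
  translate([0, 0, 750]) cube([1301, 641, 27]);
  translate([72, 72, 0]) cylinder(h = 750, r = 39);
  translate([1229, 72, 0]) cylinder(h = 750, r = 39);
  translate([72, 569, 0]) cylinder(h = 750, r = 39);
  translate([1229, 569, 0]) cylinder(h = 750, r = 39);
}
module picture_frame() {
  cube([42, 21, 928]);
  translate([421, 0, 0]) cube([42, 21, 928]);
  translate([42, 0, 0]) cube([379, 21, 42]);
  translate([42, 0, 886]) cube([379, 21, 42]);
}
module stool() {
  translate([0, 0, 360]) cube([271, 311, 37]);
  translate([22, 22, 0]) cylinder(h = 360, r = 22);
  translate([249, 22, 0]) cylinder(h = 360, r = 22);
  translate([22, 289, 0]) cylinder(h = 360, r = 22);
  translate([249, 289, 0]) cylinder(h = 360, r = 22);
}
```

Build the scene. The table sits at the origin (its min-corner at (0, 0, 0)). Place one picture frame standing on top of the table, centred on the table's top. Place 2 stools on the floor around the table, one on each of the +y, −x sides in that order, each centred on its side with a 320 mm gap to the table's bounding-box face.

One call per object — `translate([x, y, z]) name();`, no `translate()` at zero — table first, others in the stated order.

table();
translate([419, 310, 777]) picture_frame();
translate([515, 961, 0]) stool();
translate([-591, 165, 0]) stool();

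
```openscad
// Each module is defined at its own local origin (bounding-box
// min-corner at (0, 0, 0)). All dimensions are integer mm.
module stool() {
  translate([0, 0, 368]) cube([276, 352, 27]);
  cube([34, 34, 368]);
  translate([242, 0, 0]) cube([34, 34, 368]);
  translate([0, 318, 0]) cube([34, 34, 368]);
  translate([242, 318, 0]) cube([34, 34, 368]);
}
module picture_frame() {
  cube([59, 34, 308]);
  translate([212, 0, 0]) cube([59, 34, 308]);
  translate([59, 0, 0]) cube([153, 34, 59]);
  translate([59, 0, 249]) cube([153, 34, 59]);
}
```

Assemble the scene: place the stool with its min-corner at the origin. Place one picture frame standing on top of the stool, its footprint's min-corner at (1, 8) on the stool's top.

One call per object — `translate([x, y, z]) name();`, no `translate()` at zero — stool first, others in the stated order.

stool();
translate([1, 8, 395]) picture_frame();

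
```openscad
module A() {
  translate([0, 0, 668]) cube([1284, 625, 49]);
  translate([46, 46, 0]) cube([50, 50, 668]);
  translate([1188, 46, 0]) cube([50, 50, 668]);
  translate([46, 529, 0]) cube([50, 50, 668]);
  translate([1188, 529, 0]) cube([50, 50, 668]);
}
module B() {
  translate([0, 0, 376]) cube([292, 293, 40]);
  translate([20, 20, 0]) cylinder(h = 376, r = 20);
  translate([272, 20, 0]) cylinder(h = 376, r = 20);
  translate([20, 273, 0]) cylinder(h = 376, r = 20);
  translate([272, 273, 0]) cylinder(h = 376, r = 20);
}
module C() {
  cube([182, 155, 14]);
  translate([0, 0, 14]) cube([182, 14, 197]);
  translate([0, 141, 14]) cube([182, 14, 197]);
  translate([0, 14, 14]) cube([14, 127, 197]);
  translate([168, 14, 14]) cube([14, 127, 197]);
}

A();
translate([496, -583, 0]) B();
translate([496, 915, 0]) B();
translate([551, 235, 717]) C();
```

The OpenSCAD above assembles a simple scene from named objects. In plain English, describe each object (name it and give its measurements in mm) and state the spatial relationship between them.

A is a table: top 1284 mm (x) × 625 mm (y), 49 mm thick, upper face at z = 717 mm, on four 50×50 mm square legs, each inset 46 mm from the nearest pair of top edges, running from z = 0 to the bottom of the top.

B is a four-legged stool. The seat is a 292×293×40 mm slab whose top surface is at z = 416 mm; four round legs, each 40 mm in diameter, run from the floor (z = 0) to the underside of the seat, each leg's axis is inset half a diameter from the nearest pair of seat edges (so the leg's bounding box is flush with the corner).

C is an open-topped rectangular box: outside dimensions 182×155×211 mm, with a uniform wall and base thickness of 14 mm. The base is a full 182×155 slab on the floor; four walls sit on top of the base. The front and back walls (the −y and +y sides) span the full width; the two side walls fit between them.

Two stools sit around the table at the −y, +y sides. The open box is on top of the table, centred.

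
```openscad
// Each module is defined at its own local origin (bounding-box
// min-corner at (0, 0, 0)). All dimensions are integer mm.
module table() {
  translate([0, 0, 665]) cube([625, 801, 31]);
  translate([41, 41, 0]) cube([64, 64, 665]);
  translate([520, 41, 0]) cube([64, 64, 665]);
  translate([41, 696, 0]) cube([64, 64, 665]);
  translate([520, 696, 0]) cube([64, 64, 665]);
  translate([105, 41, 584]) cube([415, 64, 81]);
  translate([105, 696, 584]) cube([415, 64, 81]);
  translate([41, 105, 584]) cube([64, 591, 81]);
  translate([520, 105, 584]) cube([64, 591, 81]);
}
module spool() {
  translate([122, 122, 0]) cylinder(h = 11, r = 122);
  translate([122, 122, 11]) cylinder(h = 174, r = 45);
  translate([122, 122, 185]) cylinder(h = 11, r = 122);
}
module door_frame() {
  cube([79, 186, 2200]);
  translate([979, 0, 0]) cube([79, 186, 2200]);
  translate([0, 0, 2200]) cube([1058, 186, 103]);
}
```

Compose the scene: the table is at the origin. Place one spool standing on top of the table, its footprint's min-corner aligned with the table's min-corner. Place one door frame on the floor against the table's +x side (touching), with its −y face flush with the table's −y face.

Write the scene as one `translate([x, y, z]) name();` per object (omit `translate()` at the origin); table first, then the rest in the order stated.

table();
translate([0, 0, 696]) spool();
translate([625, 0, 0]) door_frame();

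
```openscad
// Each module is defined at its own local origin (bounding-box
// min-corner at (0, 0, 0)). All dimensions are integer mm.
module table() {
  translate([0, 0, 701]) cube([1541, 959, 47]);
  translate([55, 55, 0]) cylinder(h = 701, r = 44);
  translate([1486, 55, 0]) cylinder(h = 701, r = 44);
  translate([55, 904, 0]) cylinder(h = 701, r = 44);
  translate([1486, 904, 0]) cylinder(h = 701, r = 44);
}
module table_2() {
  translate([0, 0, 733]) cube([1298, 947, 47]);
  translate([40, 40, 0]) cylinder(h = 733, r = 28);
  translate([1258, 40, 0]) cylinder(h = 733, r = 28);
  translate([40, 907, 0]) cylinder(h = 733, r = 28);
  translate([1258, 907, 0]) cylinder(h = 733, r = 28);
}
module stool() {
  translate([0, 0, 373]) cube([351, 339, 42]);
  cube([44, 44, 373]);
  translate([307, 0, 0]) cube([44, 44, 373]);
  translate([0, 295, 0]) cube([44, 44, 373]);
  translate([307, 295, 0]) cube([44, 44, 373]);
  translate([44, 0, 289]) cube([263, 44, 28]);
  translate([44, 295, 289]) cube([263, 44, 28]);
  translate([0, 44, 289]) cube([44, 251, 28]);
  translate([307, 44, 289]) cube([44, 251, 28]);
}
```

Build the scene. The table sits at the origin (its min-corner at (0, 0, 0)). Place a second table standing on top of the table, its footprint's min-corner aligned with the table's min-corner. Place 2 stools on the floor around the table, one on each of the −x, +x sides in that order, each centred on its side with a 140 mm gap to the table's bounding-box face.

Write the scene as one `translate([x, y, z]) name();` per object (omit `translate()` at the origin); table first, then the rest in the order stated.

table();
translate([0, 0, 748]) table_2();
translate([-491, 310, 0]) stool();
translate([1681, 310, 0]) stool();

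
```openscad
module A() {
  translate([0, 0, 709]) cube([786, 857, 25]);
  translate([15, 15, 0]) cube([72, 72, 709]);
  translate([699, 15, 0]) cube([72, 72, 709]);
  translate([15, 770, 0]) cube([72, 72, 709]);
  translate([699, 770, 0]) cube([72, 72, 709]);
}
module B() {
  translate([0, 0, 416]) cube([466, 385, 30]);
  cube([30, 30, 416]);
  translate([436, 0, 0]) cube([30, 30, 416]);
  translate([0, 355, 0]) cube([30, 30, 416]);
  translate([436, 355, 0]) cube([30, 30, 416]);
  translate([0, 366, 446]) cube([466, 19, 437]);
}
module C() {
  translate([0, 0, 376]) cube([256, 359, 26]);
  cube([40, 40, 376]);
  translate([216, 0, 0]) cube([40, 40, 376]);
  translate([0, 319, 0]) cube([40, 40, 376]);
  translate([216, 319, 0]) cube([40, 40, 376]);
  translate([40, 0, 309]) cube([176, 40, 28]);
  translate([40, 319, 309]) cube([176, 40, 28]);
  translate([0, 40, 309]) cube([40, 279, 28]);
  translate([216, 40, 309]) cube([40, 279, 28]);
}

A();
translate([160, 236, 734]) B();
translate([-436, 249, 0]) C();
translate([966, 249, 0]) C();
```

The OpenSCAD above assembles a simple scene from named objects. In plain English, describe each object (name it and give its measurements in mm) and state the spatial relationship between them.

A is a rectangular dining table. The top is 786×857×25 mm with its upper surface at z = 734 mm. It stands on four 72×72 mm square legs, each inset 15 mm from the nearest pair of top edges, running from the floor to the underside of the top.

B is a chair. The seat is a 466×385×30 mm slab with its top at z = 446 mm, on four 30×30 mm corner legs (flush with the seat edges, standing on z = 0). A flat backrest 19 mm thick, 437 mm tall, spans the full seat width and rises from the seat top along its +y edge, rear face flush with the rear of the seat.

C is a four-legged stool. The seat is a 256×359×26 mm slab whose top surface is at z = 402 mm; four square legs, each 40×40 mm in cross-section, run from the floor (z = 0) to the underside of the seat, each flush with a corner of the seat. Four stretchers, 40 mm wide and 28 mm tall, connect adjacent legs with their undersides at z = 309 mm, each running between the inner faces of the legs it joins and aligned with the legs' outer faces on the other axis.

The chair is on top of the table, centred. Two stools sit around the table at the −x, +x sides.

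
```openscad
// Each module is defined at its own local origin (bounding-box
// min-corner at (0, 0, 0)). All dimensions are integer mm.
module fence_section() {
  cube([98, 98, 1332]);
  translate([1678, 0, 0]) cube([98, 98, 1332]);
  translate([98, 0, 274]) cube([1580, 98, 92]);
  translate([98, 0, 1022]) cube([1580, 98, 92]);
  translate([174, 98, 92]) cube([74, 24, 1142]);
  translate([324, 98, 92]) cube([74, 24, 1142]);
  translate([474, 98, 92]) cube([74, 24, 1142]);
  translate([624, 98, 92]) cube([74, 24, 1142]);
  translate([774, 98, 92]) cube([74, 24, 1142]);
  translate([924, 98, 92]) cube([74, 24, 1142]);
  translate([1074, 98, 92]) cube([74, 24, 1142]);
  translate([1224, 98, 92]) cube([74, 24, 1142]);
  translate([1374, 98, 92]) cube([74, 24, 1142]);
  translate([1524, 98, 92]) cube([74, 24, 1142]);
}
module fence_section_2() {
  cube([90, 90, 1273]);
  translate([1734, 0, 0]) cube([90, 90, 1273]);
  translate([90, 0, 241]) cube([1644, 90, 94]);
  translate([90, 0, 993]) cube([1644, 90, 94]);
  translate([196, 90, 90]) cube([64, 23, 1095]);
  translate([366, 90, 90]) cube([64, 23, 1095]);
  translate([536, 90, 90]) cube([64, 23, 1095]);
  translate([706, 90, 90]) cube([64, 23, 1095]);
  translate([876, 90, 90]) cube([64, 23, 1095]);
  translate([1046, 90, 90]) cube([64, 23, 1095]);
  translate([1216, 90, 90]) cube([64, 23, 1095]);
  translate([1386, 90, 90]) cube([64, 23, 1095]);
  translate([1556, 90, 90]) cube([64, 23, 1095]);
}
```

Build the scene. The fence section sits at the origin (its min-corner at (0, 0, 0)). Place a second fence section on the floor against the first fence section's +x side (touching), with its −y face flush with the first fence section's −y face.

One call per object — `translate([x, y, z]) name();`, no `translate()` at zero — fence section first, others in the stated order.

fence_section();
translate([1776, 0, 0]) fence_section_2();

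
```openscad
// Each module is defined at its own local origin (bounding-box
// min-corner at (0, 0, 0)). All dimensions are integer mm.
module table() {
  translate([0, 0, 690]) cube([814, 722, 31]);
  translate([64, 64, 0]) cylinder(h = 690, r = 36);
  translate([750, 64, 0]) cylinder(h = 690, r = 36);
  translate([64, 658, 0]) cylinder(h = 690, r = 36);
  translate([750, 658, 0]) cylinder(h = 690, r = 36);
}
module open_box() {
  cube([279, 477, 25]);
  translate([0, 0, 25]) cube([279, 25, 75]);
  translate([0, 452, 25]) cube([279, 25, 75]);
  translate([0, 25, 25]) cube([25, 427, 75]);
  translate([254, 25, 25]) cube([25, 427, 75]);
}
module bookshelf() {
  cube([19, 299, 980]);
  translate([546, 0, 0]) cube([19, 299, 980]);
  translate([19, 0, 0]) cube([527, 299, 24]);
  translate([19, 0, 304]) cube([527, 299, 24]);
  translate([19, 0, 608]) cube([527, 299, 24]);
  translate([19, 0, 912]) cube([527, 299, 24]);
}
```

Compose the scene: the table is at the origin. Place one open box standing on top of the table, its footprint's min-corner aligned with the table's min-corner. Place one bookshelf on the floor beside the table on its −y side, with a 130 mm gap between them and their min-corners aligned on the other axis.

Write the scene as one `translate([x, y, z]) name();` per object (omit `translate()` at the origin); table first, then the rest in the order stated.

table();
translate([0, 0, 721]) open_box();
translate([0, -429, 0]) bookshelf();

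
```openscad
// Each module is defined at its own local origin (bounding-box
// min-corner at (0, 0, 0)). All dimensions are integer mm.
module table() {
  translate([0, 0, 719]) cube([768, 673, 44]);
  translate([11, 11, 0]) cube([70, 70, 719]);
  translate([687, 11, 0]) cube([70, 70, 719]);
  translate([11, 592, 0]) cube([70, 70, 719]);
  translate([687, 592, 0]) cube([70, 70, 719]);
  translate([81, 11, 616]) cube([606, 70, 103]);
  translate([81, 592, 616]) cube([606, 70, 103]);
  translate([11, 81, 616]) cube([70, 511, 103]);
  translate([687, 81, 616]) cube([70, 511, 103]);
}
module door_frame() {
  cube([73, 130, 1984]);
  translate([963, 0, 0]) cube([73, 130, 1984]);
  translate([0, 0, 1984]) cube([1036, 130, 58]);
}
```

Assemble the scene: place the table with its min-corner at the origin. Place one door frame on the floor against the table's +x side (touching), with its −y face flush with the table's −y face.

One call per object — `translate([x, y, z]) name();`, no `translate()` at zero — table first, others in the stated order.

table();
translate([768, 0, 0]) door_frame();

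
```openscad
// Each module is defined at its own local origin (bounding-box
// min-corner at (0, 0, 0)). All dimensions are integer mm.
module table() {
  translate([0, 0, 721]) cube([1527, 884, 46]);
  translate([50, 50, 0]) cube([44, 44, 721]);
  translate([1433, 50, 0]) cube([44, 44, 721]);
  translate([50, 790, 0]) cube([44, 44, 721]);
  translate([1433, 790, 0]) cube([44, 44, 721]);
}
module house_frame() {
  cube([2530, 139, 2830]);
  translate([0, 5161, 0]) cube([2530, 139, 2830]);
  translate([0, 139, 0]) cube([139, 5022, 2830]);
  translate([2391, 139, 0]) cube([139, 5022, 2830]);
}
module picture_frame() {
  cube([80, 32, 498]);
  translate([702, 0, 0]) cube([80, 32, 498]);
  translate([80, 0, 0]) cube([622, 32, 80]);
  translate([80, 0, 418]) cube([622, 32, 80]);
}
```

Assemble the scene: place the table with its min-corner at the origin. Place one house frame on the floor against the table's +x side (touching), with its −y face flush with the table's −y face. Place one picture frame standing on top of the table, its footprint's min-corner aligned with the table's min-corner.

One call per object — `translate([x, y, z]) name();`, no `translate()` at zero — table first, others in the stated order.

table();
translate([1527, 0, 0]) house_frame();
translate([0, 0, 767]) picture_frame();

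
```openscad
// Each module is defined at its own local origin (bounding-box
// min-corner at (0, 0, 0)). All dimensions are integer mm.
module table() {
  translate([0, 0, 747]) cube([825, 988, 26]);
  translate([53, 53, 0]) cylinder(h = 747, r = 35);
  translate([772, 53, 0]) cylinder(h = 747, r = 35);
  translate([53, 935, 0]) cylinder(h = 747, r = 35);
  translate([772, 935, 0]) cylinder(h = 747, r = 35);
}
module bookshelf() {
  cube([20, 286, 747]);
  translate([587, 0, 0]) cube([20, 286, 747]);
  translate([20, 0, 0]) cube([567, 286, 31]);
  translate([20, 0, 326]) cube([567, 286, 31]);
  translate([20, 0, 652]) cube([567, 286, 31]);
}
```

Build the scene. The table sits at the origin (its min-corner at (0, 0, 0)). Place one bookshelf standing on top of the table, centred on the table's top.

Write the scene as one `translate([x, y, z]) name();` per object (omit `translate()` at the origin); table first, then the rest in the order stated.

table();
translate([109, 351, 773]) bookshelf();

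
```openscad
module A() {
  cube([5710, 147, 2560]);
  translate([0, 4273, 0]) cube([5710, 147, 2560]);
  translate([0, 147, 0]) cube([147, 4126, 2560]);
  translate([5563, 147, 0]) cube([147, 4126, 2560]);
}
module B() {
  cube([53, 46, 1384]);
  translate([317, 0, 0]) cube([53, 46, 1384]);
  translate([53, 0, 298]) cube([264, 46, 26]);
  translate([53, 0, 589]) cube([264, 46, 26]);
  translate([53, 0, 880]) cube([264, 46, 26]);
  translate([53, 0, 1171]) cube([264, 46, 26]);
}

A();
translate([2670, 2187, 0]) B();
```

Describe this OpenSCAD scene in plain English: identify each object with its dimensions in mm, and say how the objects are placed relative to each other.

A is a box-shaped house frame (walls only): outside footprint 5710×4420 mm, wall height 2560 mm, wall thickness 147 mm. The two y-facing walls run the full x-width; the two x-facing walls fit between the inner faces of the y-facing walls.

B is a wooden ladder with two side rails of 53×46 mm section and 1384 mm height, set 370 mm apart overall. Between them run 4 rectangular rungs (46 mm deep, 26 mm thick), front faces flush with the rails' −y face. The bottom of the first rung is 298 mm above the floor and each subsequent rung is 291 mm higher than the one below.

The ladder sits inside the house frame, centred.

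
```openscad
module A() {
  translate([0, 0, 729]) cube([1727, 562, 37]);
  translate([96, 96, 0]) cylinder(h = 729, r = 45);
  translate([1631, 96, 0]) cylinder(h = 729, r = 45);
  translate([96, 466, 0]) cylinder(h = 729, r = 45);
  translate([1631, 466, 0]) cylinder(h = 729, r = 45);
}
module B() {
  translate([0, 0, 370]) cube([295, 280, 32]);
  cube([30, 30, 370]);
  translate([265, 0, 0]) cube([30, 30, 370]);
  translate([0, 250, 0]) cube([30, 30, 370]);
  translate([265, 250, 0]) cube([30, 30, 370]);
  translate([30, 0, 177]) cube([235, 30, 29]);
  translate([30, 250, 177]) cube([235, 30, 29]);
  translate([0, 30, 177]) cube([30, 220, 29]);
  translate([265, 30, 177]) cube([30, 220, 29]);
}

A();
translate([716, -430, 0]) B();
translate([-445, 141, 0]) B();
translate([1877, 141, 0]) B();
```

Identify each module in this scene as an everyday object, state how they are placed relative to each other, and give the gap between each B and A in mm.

Each stool's nearest face is 150 mm from the table's bounding box.

A is a table. B is a stool. Three stools sit around the table at the −y, −x, +x sides. The gap between each stool and the table is 150 mm.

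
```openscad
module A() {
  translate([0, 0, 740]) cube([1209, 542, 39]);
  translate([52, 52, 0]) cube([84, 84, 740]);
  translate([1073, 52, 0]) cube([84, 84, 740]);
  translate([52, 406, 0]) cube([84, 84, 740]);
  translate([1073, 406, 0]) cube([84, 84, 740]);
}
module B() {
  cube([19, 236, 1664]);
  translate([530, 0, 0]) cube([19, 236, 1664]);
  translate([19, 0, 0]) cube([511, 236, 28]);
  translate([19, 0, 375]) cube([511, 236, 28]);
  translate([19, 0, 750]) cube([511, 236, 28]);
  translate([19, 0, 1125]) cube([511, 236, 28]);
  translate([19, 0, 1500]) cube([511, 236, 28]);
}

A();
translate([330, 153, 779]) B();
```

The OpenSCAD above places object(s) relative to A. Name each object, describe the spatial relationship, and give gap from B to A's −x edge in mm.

The bookshelf's min-x is at 330; the table's min-x is 0; gap = 330 mm.

A is a table. B is a bookshelf. The bookshelf is on top of the table, centred. The gap from the bookshelf to the table's −x edge is 330 mm.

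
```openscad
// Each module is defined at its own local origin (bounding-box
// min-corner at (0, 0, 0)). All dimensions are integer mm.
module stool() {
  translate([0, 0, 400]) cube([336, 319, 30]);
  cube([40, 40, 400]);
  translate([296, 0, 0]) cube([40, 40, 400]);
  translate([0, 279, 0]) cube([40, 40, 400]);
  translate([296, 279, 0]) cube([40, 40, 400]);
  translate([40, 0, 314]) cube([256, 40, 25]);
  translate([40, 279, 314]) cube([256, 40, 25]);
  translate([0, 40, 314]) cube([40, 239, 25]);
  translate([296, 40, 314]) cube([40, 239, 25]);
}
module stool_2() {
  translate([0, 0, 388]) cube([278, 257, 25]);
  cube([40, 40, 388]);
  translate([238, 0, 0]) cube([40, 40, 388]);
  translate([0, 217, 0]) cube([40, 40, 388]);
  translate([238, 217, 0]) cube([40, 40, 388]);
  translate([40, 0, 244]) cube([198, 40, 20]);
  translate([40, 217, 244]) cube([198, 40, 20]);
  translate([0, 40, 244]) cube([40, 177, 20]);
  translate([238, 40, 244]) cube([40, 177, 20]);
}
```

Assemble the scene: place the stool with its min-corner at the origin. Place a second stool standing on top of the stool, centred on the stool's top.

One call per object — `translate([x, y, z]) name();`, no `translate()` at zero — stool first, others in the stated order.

stool();
translate([29, 31, 430]) stool_2();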